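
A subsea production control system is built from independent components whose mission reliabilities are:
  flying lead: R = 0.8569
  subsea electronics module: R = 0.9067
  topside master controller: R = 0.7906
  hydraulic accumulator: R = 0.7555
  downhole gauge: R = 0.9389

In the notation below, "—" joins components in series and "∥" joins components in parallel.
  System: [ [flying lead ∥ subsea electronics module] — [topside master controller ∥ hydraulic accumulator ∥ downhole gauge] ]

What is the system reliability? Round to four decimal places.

Parallel (flying lead and subsea electronics module): 1 − (1 − 0.856900)(1 − 0.906700) = 0.986649
Parallel (topside master controller, hydraulic accumulator, and downhole gauge): 1 − (1 − 0.790600)(1 − 0.755500)(1 − 0.938900) = 0.996872
Series ([0.986649] and [0.996872]): 0.986649 × 0.996872 = 0.9836

0.9836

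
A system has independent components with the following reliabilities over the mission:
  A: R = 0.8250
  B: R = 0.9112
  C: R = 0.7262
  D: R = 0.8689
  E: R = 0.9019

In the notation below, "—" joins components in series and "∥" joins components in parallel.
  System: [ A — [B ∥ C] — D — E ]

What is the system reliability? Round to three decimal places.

Parallel (B and C): 1 − (1 − 0.91120)(1 − 0.72620) = 0.97569
Series (A, [0.97569], D, and E): 0.82500 × 0.97569 × 0.86890 × 0.90190 = 0.631

0.631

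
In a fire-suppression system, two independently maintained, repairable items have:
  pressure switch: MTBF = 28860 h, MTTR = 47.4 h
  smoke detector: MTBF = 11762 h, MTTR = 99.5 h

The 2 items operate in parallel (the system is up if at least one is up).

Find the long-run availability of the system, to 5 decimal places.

A(pressure switch) = MTBF/(MTBF+MTTR) = 28860/(28860+47.4) = 0.998360
A(smoke detector) = MTBF/(MTBF+MTTR) = 11762/(11762+99.5) = 0.991612
Parallel availability: 1 − (1 − 0.998360)(1 − 0.991612) = 0.99999

0.99999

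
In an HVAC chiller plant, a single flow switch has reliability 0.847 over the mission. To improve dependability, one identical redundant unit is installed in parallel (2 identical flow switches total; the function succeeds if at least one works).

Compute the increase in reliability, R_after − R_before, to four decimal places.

0.1296

R_before = 0.847
R_after = 1 − (1 − 0.847)^2 = 0.9766
ΔR = 0.9766 − 0.847 = 0.1296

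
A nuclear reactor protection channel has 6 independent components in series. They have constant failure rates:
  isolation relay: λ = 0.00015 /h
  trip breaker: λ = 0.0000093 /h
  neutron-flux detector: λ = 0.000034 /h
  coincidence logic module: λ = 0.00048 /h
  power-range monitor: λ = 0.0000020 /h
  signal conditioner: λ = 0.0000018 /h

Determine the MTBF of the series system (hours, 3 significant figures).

1480

Series of exponential components: λ_sys = Σ λ_i
λ_sys = 0.00015 + 0.0000093 + 0.000034 + 0.00048 + 0.0000020 + 0.0000018 = 6.7710e-04 /h
MTBF = 1 / λ_sys = 1480 h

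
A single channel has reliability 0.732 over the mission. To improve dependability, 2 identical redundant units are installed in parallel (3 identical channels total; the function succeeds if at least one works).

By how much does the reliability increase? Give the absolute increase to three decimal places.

R_before = 0.732
R_after = 1 − (1 − 0.732)^3 = 0.981
ΔR = 0.981 − 0.732 = 0.249

0.249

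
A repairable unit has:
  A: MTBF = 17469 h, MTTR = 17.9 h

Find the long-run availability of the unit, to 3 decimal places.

A(A) = MTBF/(MTBF+MTTR) = 17469/(17469+17.9) = 0.999

0.999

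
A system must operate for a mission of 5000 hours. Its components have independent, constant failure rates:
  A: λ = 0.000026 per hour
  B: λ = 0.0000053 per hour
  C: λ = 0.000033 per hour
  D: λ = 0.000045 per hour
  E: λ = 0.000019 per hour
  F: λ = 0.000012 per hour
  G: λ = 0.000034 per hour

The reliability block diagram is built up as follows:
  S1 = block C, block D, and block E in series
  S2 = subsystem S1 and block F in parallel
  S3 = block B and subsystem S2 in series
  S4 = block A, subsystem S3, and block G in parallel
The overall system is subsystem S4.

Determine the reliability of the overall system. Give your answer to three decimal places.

0.999

R(A) = exp(−0.000026 × 5000) = 0.87810
R(B) = exp(−0.0000053 × 5000) = 0.97385
R(C) = exp(−0.000033 × 5000) = 0.84789
R(D) = exp(−0.000045 × 5000) = 0.79852
R(E) = exp(−0.000019 × 5000) = 0.90937
R(F) = exp(−0.000012 × 5000) = 0.94176
R(G) = exp(−0.000034 × 5000) = 0.84366
Series (C, D, and E): 0.84789 × 0.79852 × 0.90937 = 0.61570
Parallel ([0.61570] and F): 1 − (1 − 0.61570)(1 − 0.94176) = 0.97762
Series (B and [0.97762]): 0.97385 × 0.97762 = 0.95206
Parallel (A, [0.95206], and G): 1 − (1 − 0.87810)(1 − 0.95206)(1 − 0.84366) = 0.999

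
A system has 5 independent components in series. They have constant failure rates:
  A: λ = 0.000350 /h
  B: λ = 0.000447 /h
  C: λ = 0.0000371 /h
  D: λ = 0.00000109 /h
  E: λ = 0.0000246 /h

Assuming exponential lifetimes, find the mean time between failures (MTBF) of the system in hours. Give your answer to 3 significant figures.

Series of exponential components: λ_sys = Σ λ_i
λ_sys = 0.000350 + 0.000447 + 0.0000371 + 0.00000109 + 0.0000246 = 8.5979e-04 /h
MTBF = 1 / λ_sys = 1160 h

1160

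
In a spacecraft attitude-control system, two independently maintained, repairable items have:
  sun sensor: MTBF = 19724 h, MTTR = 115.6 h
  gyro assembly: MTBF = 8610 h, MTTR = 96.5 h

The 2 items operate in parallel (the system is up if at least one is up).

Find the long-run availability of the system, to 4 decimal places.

0.9999

A(sun sensor) = MTBF/(MTBF+MTTR) = 19724/(19724+115.6) = 0.994173
A(gyro assembly) = MTBF/(MTBF+MTTR) = 8610/(8610+96.5) = 0.988916
Parallel availability: 1 − (1 − 0.994173)(1 − 0.988916) = 0.9999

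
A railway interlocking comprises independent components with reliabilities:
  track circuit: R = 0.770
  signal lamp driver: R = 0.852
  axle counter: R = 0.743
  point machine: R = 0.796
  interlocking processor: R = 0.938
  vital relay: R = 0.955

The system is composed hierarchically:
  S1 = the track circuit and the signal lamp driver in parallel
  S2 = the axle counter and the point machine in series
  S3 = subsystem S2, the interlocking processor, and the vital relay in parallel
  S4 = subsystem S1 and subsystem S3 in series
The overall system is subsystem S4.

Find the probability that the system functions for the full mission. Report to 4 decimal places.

0.9649

Parallel (track circuit and signal lamp driver): 1 − (1 − 0.770000)(1 − 0.852000) = 0.965960
Series (axle counter and point machine): 0.743000 × 0.796000 = 0.591428
Parallel ([0.591428], interlocking processor, and vital relay): 1 − (1 − 0.591428)(1 − 0.938000)(1 − 0.955000) = 0.998860
Series ([0.965960] and [0.998860]): 0.965960 × 0.998860 = 0.9649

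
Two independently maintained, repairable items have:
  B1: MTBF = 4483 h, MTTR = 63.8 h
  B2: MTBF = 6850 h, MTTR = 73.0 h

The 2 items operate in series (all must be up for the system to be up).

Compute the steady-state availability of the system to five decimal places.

A(B1) = MTBF/(MTBF+MTTR) = 4483/(4483+63.8) = 0.985968
A(B2) = MTBF/(MTBF+MTTR) = 6850/(6850+73.0) = 0.989455
Series availability: 0.985968 × 0.989455 = 0.97557

0.97557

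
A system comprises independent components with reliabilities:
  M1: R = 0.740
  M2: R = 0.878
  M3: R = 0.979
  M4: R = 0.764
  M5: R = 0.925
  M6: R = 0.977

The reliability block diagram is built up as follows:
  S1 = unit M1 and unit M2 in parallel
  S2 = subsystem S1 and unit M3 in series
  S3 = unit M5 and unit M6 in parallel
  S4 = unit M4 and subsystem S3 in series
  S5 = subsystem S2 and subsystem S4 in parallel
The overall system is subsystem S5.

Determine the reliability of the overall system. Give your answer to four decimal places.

0.9876

Parallel (M1 and M2): 1 − (1 − 0.740000)(1 − 0.878000) = 0.968280
Series ([0.968280] and M3): 0.968280 × 0.979000 = 0.947946
Parallel (M5 and M6): 1 − (1 − 0.925000)(1 − 0.977000) = 0.998275
Series (M4 and [0.998275]): 0.764000 × 0.998275 = 0.762682
Parallel ([0.947946] and [0.762682]): 1 − (1 − 0.947946)(1 − 0.762682) = 0.9876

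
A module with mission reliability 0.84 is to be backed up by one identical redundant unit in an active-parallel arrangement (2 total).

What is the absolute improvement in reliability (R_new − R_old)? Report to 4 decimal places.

0.1344

R_before = 0.84
R_after = 1 − (1 − 0.84)^2 = 0.9744
ΔR = 0.9744 − 0.84 = 0.1344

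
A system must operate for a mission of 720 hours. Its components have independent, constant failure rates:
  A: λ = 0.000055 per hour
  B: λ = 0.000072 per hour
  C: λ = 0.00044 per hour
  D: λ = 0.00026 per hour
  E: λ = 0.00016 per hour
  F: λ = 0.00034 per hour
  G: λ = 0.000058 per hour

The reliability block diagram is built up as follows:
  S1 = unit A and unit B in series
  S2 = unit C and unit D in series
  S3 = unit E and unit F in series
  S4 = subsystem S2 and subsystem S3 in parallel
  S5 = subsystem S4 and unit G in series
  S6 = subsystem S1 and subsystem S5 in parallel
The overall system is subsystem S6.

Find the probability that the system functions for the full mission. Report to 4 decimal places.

R(A) = exp(−0.000055 × 720) = 0.961174
R(B) = exp(−0.000072 × 720) = 0.949481
R(C) = exp(−0.00044 × 720) = 0.728476
R(D) = exp(−0.00026 × 720) = 0.829278
R(E) = exp(−0.00016 × 720) = 0.891188
R(F) = exp(−0.00034 × 720) = 0.782861
R(G) = exp(−0.000058 × 720) = 0.959100
Series (A and B): 0.961174 × 0.949481 = 0.912616
Series (C and D): 0.728476 × 0.829278 = 0.604109
Series (E and F): 0.891188 × 0.782861 = 0.697676
Parallel ([0.604109] and [0.697676]): 1 − (1 − 0.604109)(1 − 0.697676) = 0.880313
Series ([0.880313] and G): 0.880313 × 0.959100 = 0.844308
Parallel ([0.912616] and [0.844308]): 1 − (1 − 0.912616)(1 − 0.844308) = 0.9864

0.9864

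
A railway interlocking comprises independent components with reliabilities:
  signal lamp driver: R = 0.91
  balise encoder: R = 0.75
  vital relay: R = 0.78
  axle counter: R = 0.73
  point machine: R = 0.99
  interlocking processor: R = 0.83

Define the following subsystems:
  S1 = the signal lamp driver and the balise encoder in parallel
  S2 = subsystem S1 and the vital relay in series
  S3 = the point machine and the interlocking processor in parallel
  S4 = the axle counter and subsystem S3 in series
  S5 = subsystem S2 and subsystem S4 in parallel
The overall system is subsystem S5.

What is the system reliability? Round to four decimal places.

Parallel (signal lamp driver and balise encoder): 1 − (1 − 0.910000)(1 − 0.750000) = 0.977500
Series ([0.977500] and vital relay): 0.977500 × 0.780000 = 0.762450
Parallel (point machine and interlocking processor): 1 − (1 − 0.990000)(1 − 0.830000) = 0.998300
Series (axle counter and [0.998300]): 0.730000 × 0.998300 = 0.728759
Parallel ([0.762450] and [0.728759]): 1 − (1 − 0.762450)(1 − 0.728759) = 0.9356

0.9356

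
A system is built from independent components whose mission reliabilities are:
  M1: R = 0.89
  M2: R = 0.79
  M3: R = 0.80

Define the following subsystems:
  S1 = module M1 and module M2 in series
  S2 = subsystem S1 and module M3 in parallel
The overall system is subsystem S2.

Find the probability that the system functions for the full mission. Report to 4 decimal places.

Series (M1 and M2): 0.890000 × 0.790000 = 0.703100
Parallel ([0.703100] and M3): 1 − (1 − 0.703100)(1 − 0.800000) = 0.9406

0.9406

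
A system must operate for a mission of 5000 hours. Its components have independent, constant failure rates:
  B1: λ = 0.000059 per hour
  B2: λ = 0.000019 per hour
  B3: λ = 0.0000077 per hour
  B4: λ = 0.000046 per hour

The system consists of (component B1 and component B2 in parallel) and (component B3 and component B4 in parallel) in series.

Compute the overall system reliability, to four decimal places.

0.9693

R(B1) = exp(−0.000059 × 5000) = 0.744532
R(B2) = exp(−0.000019 × 5000) = 0.909373
R(B3) = exp(−0.0000077 × 5000) = 0.962232
R(B4) = exp(−0.000046 × 5000) = 0.794534
Parallel (B1 and B2): 1 − (1 − 0.744532)(1 − 0.909373) = 0.976848
Parallel (B3 and B4): 1 − (1 − 0.962232)(1 − 0.794534) = 0.992240
Series ([0.976848] and [0.992240]): 0.976848 × 0.992240 = 0.9693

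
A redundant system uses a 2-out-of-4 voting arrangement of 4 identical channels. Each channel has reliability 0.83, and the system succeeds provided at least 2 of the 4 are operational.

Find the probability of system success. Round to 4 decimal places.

R = Σ_{i=2}^{4} C(4,i) p^i (1−p)^{4−i} with p = 0.83
C(4,2)·0.83^2·0.17^2 = 0.119455
C(4,3)·0.83^3·0.17^1 = 0.388815
C(4,4)·0.83^4·0.17^0 = 0.474583
Sum = 0.9829

0.9829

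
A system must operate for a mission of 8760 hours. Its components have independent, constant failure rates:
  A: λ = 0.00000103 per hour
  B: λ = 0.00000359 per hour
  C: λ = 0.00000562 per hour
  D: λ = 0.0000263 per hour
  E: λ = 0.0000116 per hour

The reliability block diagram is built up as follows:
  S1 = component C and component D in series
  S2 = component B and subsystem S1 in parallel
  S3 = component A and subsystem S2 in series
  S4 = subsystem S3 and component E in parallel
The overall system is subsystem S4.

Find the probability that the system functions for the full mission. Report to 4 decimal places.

R(A) = exp(−0.00000103 × 8760) = 0.991018
R(B) = exp(−0.00000359 × 8760) = 0.969041
R(C) = exp(−0.00000562 × 8760) = 0.951961
R(D) = exp(−0.0000263 × 8760) = 0.794225
R(E) = exp(−0.0000116 × 8760) = 0.903376
Series (C and D): 0.951961 × 0.794225 = 0.756071
Parallel (B and [0.756071]): 1 − (1 − 0.969041)(1 − 0.756071) = 0.992448
Series (A and [0.992448]): 0.991018 × 0.992448 = 0.983534
Parallel ([0.983534] and E): 1 − (1 − 0.983534)(1 − 0.903376) = 0.9984

0.9984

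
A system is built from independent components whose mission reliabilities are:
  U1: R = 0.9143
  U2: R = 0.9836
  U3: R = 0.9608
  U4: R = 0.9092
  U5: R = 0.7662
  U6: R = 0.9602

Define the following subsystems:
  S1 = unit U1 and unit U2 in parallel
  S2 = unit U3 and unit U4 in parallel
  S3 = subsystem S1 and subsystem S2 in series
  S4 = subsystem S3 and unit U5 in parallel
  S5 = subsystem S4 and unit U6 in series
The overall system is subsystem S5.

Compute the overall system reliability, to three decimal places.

Parallel (U1 and U2): 1 − (1 − 0.91430)(1 − 0.98360) = 0.99859
Parallel (U3 and U4): 1 − (1 − 0.96080)(1 − 0.90920) = 0.99644
Series ([0.99859] and [0.99644]): 0.99859 × 0.99644 = 0.99504
Parallel ([0.99504] and U5): 1 − (1 − 0.99504)(1 − 0.76620) = 0.99884
Series ([0.99884] and U6): 0.99884 × 0.96020 = 0.959

0.959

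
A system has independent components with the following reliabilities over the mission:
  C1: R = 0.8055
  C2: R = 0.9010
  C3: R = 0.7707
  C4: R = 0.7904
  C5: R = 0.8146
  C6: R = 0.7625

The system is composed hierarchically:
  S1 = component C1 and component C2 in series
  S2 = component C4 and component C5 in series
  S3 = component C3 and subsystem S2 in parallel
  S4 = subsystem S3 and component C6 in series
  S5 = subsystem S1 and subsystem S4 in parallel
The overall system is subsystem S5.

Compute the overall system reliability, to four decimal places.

Series (C1 and C2): 0.805500 × 0.901000 = 0.725756
Series (C4 and C5): 0.790400 × 0.814600 = 0.643860
Parallel (C3 and [0.643860]): 1 − (1 − 0.770700)(1 − 0.643860) = 0.918337
Series ([0.918337] and C6): 0.918337 × 0.762500 = 0.700232
Parallel ([0.725756] and [0.700232]): 1 − (1 − 0.725756)(1 − 0.700232) = 0.9178

0.9178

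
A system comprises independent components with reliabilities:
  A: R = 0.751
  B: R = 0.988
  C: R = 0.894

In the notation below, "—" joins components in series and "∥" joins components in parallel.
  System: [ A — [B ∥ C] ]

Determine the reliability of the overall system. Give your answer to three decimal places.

0.750

Parallel (B and C): 1 − (1 − 0.98800)(1 − 0.89400) = 0.99873
Series (A and [0.99873]): 0.75100 × 0.99873 = 0.750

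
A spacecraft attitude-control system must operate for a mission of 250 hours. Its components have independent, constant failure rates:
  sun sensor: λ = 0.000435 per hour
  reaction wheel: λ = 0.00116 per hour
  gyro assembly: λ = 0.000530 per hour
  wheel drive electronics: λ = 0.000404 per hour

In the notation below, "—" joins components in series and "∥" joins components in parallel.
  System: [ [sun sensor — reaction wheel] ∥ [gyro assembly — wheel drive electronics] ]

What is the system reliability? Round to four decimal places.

0.9315

R(sun sensor) = exp(−0.000435 × 250) = 0.896955
R(reaction wheel) = exp(−0.00116 × 250) = 0.748264
R(gyro assembly) = exp(−0.000530 × 250) = 0.875903
R(wheel drive electronics) = exp(−0.000404 × 250) = 0.903933
Series (sun sensor and reaction wheel): 0.896955 × 0.748264 = 0.671159
Series (gyro assembly and wheel drive electronics): 0.875903 × 0.903933 = 0.791758
Parallel ([0.671159] and [0.791758]): 1 − (1 − 0.671159)(1 − 0.791758) = 0.9315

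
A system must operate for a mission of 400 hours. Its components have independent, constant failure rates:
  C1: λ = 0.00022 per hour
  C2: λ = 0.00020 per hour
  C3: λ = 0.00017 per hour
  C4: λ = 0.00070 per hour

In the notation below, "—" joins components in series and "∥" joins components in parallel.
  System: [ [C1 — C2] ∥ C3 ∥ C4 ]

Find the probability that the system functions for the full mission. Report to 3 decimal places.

R(C1) = exp(−0.00022 × 400) = 0.91576
R(C2) = exp(−0.00020 × 400) = 0.92312
R(C3) = exp(−0.00017 × 400) = 0.93426
R(C4) = exp(−0.00070 × 400) = 0.75578
Series (C1 and C2): 0.91576 × 0.92312 = 0.84536
Parallel ([0.84536], C3, and C4): 1 − (1 − 0.84536)(1 − 0.93426)(1 − 0.75578) = 0.998

0.998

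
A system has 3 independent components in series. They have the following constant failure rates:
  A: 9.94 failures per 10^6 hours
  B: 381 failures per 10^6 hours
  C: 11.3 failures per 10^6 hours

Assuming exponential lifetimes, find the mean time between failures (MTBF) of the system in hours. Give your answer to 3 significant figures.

2490

Series of exponential components: λ_sys = Σ λ_i
λ_sys = 0.00000994 + 0.000381 + 0.0000113 = 4.0224e-04 /h
MTBF = 1 / λ_sys = 2490 h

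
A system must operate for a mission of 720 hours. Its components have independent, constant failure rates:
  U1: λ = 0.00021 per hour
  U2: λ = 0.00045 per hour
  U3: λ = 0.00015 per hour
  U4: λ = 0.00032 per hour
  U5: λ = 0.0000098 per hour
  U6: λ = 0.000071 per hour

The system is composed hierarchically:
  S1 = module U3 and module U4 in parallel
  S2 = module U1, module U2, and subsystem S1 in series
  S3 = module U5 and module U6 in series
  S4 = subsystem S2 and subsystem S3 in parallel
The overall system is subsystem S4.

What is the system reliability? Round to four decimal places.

0.9779

R(U1) = exp(−0.00021 × 720) = 0.859676
R(U2) = exp(−0.00045 × 720) = 0.723250
R(U3) = exp(−0.00015 × 720) = 0.897628
R(U4) = exp(−0.00032 × 720) = 0.794216
R(U5) = exp(−0.0000098 × 720) = 0.992969
R(U6) = exp(−0.000071 × 720) = 0.950165
Parallel (U3 and U4): 1 − (1 − 0.897628)(1 − 0.794216) = 0.978933
Series (U1, U2, and [0.978933]): 0.859676 × 0.723250 × 0.978933 = 0.608662
Series (U5 and U6): 0.992969 × 0.950165 = 0.943484
Parallel ([0.608662] and [0.943484]): 1 − (1 − 0.608662)(1 − 0.943484) = 0.9779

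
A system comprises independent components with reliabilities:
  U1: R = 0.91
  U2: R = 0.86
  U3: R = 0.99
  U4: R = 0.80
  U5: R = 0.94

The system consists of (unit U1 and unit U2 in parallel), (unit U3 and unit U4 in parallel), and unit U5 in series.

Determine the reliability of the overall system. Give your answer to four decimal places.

0.9263

Parallel (U1 and U2): 1 − (1 − 0.910000)(1 − 0.860000) = 0.987400
Parallel (U3 and U4): 1 − (1 − 0.990000)(1 − 0.800000) = 0.998000
Series ([0.987400], [0.998000], and U5): 0.987400 × 0.998000 × 0.940000 = 0.9263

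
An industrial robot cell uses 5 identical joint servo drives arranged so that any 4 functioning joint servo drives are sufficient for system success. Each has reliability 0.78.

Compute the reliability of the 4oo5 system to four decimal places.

0.6959

R = Σ_{i=4}^{5} C(5,i) p^i (1−p)^{5−i} with p = 0.78
C(5,4)·0.78^4·0.22^1 = 0.407166
C(5,5)·0.78^5·0.22^0 = 0.288717
Sum = 0.6959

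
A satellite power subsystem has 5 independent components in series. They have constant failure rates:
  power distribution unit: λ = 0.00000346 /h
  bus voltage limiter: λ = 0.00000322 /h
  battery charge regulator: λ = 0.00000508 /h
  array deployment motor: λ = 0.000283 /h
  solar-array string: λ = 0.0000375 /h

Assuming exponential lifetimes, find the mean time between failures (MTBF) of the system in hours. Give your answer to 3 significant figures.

3010

Series of exponential components: λ_sys = Σ λ_i
λ_sys = 0.00000346 + 0.00000322 + 0.00000508 + 0.000283 + 0.0000375 = 3.3226e-04 /h
MTBF = 1 / λ_sys = 3010 h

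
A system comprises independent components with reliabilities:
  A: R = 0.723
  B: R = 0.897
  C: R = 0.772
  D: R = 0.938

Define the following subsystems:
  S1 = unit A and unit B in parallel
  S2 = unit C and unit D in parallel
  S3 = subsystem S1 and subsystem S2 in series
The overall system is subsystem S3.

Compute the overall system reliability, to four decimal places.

0.9577

Parallel (A and B): 1 − (1 − 0.723000)(1 − 0.897000) = 0.971469
Parallel (C and D): 1 − (1 − 0.772000)(1 − 0.938000) = 0.985864
Series ([0.971469] and [0.985864]): 0.971469 × 0.985864 = 0.9577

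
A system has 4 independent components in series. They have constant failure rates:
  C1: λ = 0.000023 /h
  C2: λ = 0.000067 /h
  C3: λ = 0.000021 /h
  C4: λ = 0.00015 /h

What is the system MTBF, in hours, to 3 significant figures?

Series of exponential components: λ_sys = Σ λ_i
λ_sys = 0.000023 + 0.000067 + 0.000021 + 0.00015 = 2.6100e-04 /h
MTBF = 1 / λ_sys = 3830 h

3830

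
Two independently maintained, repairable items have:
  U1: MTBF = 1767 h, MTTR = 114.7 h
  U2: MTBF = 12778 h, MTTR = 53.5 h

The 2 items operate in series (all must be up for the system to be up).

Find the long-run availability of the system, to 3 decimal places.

0.935

A(U1) = MTBF/(MTBF+MTTR) = 1767/(1767+114.7) = 0.939044
A(U2) = MTBF/(MTBF+MTTR) = 12778/(12778+53.5) = 0.995831
Series availability: 0.939044 × 0.995831 = 0.935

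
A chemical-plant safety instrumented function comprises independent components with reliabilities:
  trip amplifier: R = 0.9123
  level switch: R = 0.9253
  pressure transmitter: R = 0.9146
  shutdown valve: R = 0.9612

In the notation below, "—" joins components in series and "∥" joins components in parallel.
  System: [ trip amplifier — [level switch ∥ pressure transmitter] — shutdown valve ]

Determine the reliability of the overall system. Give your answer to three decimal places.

0.871

Parallel (level switch and pressure transmitter): 1 − (1 − 0.92530)(1 − 0.91460) = 0.99362
Series (trip amplifier, [0.99362], and shutdown valve): 0.91230 × 0.99362 × 0.96120 = 0.871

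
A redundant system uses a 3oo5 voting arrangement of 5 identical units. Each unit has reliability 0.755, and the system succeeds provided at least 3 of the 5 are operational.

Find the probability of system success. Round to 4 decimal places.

R = Σ_{i=3}^{5} C(5,i) p^i (1−p)^{5−i} with p = 0.755
C(5,3)·0.755^3·0.245^2 = 0.258329
C(5,4)·0.755^4·0.245^1 = 0.398037
C(5,5)·0.755^5·0.245^0 = 0.245321
Sum = 0.9017

0.9017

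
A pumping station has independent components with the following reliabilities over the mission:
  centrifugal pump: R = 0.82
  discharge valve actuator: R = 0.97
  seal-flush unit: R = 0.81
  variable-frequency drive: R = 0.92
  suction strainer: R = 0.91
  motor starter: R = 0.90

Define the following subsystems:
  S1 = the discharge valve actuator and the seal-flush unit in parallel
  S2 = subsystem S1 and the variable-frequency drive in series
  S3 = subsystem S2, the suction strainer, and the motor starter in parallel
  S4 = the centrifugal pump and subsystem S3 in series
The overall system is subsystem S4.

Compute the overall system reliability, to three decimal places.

0.819

Parallel (discharge valve actuator and seal-flush unit): 1 − (1 − 0.97000)(1 − 0.81000) = 0.99430
Series ([0.99430] and variable-frequency drive): 0.99430 × 0.92000 = 0.91476
Parallel ([0.91476], suction strainer, and motor starter): 1 − (1 − 0.91476)(1 − 0.91000)(1 − 0.90000) = 0.99923
Series (centrifugal pump and [0.99923]): 0.82000 × 0.99923 = 0.819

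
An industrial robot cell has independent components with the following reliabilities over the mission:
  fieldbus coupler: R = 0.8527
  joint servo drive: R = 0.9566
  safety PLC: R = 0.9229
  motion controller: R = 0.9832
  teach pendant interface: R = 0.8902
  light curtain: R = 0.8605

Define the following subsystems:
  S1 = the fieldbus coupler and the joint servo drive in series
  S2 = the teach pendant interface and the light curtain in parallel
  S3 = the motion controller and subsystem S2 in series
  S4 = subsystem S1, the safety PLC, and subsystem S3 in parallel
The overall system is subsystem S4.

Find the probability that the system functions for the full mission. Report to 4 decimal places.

Series (fieldbus coupler and joint servo drive): 0.852700 × 0.956600 = 0.815693
Parallel (teach pendant interface and light curtain): 1 − (1 − 0.890200)(1 − 0.860500) = 0.984683
Series (motion controller and [0.984683]): 0.983200 × 0.984683 = 0.968140
Parallel ([0.815693], safety PLC, and [0.968140]): 1 − (1 − 0.815693)(1 − 0.922900)(1 − 0.968140) = 0.9995

0.9995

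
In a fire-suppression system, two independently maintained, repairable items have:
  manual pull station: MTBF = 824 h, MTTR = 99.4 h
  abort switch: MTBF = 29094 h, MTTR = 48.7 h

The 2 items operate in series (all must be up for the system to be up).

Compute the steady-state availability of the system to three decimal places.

0.891

A(manual pull station) = MTBF/(MTBF+MTTR) = 824/(824+99.4) = 0.892354
A(abort switch) = MTBF/(MTBF+MTTR) = 29094/(29094+48.7) = 0.998329
Series availability: 0.892354 × 0.998329 = 0.891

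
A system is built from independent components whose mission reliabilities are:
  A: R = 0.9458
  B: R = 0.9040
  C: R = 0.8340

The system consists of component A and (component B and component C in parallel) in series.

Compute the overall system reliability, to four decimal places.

Parallel (B and C): 1 − (1 − 0.904000)(1 − 0.834000) = 0.984064
Series (A and [0.984064]): 0.945800 × 0.984064 = 0.9307

0.9307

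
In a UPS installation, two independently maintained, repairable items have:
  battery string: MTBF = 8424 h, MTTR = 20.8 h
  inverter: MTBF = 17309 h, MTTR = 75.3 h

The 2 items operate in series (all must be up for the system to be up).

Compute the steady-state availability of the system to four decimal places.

0.9932

A(battery string) = MTBF/(MTBF+MTTR) = 8424/(8424+20.8) = 0.997537
A(inverter) = MTBF/(MTBF+MTTR) = 17309/(17309+75.3) = 0.995669
Series availability: 0.997537 × 0.995669 = 0.9932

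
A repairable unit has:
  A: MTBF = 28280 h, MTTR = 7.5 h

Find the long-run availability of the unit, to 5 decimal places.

A(A) = MTBF/(MTBF+MTTR) = 28280/(28280+7.5) = 0.99973

0.99973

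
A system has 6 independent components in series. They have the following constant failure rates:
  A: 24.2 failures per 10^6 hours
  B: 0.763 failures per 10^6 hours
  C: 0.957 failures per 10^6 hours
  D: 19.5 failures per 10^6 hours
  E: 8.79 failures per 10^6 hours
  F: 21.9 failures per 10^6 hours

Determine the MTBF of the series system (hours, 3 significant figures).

Series of exponential components: λ_sys = Σ λ_i
λ_sys = 0.0000242 + 0.000000763 + 0.000000957 + 0.0000195 + 0.00000879 + 0.0000219 = 7.6110e-05 /h
MTBF = 1 / λ_sys = 13100 h

13100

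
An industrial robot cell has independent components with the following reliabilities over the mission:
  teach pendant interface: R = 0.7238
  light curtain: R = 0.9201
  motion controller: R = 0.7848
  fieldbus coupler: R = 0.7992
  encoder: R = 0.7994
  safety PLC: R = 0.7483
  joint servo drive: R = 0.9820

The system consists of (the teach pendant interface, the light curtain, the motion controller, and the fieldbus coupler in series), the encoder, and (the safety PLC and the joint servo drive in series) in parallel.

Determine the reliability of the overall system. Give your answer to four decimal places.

0.9690

Series (teach pendant interface, light curtain, motion controller, and fieldbus coupler): 0.723800 × 0.920100 × 0.784800 × 0.799200 = 0.417703
Series (safety PLC and joint servo drive): 0.748300 × 0.982000 = 0.734831
Parallel ([0.417703], encoder, and [0.734831]): 1 − (1 − 0.417703)(1 − 0.799400)(1 − 0.734831) = 0.9690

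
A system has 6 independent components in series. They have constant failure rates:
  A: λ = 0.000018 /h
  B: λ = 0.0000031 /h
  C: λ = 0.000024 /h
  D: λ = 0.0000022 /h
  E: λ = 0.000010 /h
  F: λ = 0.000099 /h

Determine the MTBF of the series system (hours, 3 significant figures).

Series of exponential components: λ_sys = Σ λ_i
λ_sys = 0.000018 + 0.0000031 + 0.000024 + 0.0000022 + 0.000010 + 0.000099 = 1.5630e-04 /h
MTBF = 1 / λ_sys = 6400 h

6400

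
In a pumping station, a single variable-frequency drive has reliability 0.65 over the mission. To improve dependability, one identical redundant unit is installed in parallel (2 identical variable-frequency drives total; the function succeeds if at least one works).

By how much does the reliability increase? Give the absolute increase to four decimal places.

R_before = 0.65
R_after = 1 − (1 − 0.65)^2 = 0.8775
ΔR = 0.8775 − 0.65 = 0.2275

0.2275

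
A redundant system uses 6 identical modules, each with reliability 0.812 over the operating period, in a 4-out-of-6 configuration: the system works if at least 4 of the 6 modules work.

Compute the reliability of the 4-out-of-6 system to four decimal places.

R = Σ_{i=4}^{6} C(6,i) p^i (1−p)^{6−i} with p = 0.812
C(6,4)·0.812^4·0.188^2 = 0.230479
C(6,5)·0.812^5·0.188^1 = 0.398189
C(6,6)·0.812^6·0.188^0 = 0.286640
Sum = 0.9153

0.9153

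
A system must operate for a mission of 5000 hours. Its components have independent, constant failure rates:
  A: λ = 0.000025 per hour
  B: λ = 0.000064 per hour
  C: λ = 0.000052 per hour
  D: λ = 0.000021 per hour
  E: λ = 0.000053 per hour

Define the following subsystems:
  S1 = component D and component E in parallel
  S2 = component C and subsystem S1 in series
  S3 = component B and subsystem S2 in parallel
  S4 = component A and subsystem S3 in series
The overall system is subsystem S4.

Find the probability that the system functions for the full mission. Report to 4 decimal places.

0.8228

R(A) = exp(−0.000025 × 5000) = 0.882497
R(B) = exp(−0.000064 × 5000) = 0.726149
R(C) = exp(−0.000052 × 5000) = 0.771052
R(D) = exp(−0.000021 × 5000) = 0.900325
R(E) = exp(−0.000053 × 5000) = 0.767206
Parallel (D and E): 1 − (1 − 0.900325)(1 − 0.767206) = 0.976796
Series (C and [0.976796]): 0.771052 × 0.976796 = 0.753161
Parallel (B and [0.753161]): 1 − (1 − 0.726149)(1 − 0.753161) = 0.932403
Series (A and [0.932403]): 0.882497 × 0.932403 = 0.8228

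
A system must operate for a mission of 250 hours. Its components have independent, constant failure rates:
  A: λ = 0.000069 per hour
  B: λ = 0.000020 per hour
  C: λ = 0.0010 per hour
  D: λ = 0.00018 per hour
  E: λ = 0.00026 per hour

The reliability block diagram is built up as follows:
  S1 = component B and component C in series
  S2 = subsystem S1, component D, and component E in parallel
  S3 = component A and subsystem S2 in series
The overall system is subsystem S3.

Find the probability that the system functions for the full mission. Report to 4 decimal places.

0.9823

R(A) = exp(−0.000069 × 250) = 0.982898
R(B) = exp(−0.000020 × 250) = 0.995012
R(C) = exp(−0.0010 × 250) = 0.778801
R(D) = exp(−0.00018 × 250) = 0.955997
R(E) = exp(−0.00026 × 250) = 0.937067
Series (B and C): 0.995012 × 0.778801 = 0.774916
Parallel ([0.774916], D, and E): 1 − (1 − 0.774916)(1 − 0.955997)(1 − 0.937067) = 0.999377
Series (A and [0.999377]): 0.982898 × 0.999377 = 0.9823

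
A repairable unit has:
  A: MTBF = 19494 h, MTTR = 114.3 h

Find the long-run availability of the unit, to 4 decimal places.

A(A) = MTBF/(MTBF+MTTR) = 19494/(19494+114.3) = 0.9942

0.9942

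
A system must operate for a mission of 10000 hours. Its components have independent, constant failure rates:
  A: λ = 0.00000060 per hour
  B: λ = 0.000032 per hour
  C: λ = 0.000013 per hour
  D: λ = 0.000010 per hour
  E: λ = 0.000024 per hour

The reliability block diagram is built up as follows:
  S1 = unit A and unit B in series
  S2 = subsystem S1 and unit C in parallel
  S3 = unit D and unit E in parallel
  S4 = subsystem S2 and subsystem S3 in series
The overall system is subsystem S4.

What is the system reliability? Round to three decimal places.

R(A) = exp(−0.00000060 × 10000) = 0.99402
R(B) = exp(−0.000032 × 10000) = 0.72615
R(C) = exp(−0.000013 × 10000) = 0.87810
R(D) = exp(−0.000010 × 10000) = 0.90484
R(E) = exp(−0.000024 × 10000) = 0.78663
Series (A and B): 0.99402 × 0.72615 = 0.72181
Parallel ([0.72181] and C): 1 − (1 − 0.72181)(1 − 0.87810) = 0.96609
Parallel (D and E): 1 − (1 − 0.90484)(1 − 0.78663) = 0.97970
Series ([0.96609] and [0.97970]): 0.96609 × 0.97970 = 0.946

0.946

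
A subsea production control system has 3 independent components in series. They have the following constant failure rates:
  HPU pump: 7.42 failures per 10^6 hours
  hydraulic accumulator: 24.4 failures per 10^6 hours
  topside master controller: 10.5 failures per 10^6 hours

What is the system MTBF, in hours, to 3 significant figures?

23600

Series of exponential components: λ_sys = Σ λ_i
λ_sys = 0.00000742 + 0.0000244 + 0.0000105 = 4.2320e-05 /h
MTBF = 1 / λ_sys = 23600 h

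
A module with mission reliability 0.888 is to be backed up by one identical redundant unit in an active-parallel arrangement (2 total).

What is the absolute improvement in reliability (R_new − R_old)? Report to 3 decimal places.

R_before = 0.888
R_after = 1 − (1 − 0.888)^2 = 0.987
ΔR = 0.987 − 0.888 = 0.099

0.099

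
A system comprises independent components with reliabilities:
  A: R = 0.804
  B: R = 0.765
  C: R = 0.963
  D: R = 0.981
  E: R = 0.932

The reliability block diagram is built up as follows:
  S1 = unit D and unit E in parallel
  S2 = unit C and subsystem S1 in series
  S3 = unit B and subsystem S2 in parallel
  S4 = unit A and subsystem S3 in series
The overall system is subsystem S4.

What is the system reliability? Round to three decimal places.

0.797

Parallel (D and E): 1 − (1 − 0.98100)(1 − 0.93200) = 0.99871
Series (C and [0.99871]): 0.96300 × 0.99871 = 0.96176
Parallel (B and [0.96176]): 1 − (1 − 0.76500)(1 − 0.96176) = 0.99101
Series (A and [0.99101]): 0.80400 × 0.99101 = 0.797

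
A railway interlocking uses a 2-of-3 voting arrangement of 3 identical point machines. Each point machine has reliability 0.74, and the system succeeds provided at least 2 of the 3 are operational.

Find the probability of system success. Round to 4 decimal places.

R = Σ_{i=2}^{3} C(3,i) p^i (1−p)^{3−i} with p = 0.74
C(3,2)·0.74^2·0.26^1 = 0.427128
C(3,3)·0.74^3·0.26^0 = 0.405224
Sum = 0.8324

0.8324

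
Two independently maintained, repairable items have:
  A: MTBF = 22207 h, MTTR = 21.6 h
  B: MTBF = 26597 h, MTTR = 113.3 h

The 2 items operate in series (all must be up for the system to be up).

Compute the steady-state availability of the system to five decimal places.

A(A) = MTBF/(MTBF+MTTR) = 22207/(22207+21.6) = 0.999028
A(B) = MTBF/(MTBF+MTTR) = 26597/(26597+113.3) = 0.995758
Series availability: 0.999028 × 0.995758 = 0.99479

0.99479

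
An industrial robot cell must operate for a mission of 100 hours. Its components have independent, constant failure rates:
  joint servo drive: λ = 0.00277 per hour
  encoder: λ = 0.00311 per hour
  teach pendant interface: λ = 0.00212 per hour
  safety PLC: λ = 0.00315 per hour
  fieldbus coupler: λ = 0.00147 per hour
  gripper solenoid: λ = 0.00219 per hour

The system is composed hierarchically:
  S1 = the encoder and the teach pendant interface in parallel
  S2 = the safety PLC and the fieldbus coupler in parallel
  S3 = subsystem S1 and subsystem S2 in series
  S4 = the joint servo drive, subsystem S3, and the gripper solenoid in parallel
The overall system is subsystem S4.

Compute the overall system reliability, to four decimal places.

R(joint servo drive) = exp(−0.00277 × 100) = 0.758054
R(encoder) = exp(−0.00311 × 100) = 0.732714
R(teach pendant interface) = exp(−0.00212 × 100) = 0.808965
R(safety PLC) = exp(−0.00315 × 100) = 0.729789
R(fieldbus coupler) = exp(−0.00147 × 100) = 0.863294
R(gripper solenoid) = exp(−0.00219 × 100) = 0.803322
Parallel (encoder and teach pendant interface): 1 − (1 − 0.732714)(1 − 0.808965) = 0.948939
Parallel (safety PLC and fieldbus coupler): 1 − (1 − 0.729789)(1 − 0.863294) = 0.963061
Series ([0.948939] and [0.963061]): 0.948939 × 0.963061 = 0.913886
Parallel (joint servo drive, [0.913886], and gripper solenoid): 1 − (1 − 0.758054)(1 − 0.913886)(1 − 0.803322) = 0.9959

0.9959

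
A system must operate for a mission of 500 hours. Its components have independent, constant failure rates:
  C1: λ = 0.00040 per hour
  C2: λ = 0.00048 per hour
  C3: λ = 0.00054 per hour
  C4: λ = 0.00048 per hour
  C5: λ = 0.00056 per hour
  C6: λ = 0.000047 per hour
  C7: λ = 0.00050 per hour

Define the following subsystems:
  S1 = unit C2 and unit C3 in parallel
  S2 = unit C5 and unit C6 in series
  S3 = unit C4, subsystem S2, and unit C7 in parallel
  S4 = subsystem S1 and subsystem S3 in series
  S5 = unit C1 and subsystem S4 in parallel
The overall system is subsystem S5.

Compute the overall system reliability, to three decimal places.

R(C1) = exp(−0.00040 × 500) = 0.81873
R(C2) = exp(−0.00048 × 500) = 0.78663
R(C3) = exp(−0.00054 × 500) = 0.76338
R(C4) = exp(−0.00048 × 500) = 0.78663
R(C5) = exp(−0.00056 × 500) = 0.75578
R(C6) = exp(−0.000047 × 500) = 0.97677
R(C7) = exp(−0.00050 × 500) = 0.77880
Parallel (C2 and C3): 1 − (1 − 0.78663)(1 − 0.76338) = 0.94951
Series (C5 and C6): 0.75578 × 0.97677 = 0.73822
Parallel (C4, [0.73822], and C7): 1 − (1 − 0.78663)(1 − 0.73822)(1 − 0.77880) = 0.98764
Series ([0.94951] and [0.98764]): 0.94951 × 0.98764 = 0.93777
Parallel (C1 and [0.93777]): 1 − (1 − 0.81873)(1 − 0.93777) = 0.989

0.989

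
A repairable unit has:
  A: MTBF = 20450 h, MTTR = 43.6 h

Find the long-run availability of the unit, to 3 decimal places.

A(A) = MTBF/(MTBF+MTTR) = 20450/(20450+43.6) = 0.998

0.998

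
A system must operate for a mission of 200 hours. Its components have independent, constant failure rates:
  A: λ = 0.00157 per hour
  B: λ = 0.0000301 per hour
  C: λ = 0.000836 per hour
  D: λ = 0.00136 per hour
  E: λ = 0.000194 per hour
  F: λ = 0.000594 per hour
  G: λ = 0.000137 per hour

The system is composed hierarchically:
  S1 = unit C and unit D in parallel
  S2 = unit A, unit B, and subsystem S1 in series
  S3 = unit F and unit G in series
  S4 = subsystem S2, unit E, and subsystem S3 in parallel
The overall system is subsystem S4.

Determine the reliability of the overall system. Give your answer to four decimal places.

R(A) = exp(−0.00157 × 200) = 0.730519
R(B) = exp(−0.0000301 × 200) = 0.993998
R(C) = exp(−0.000836 × 200) = 0.846030
R(D) = exp(−0.00136 × 200) = 0.761854
R(E) = exp(−0.000194 × 200) = 0.961943
R(F) = exp(−0.000594 × 200) = 0.887985
R(G) = exp(−0.000137 × 200) = 0.972972
Parallel (C and D): 1 − (1 − 0.846030)(1 − 0.761854) = 0.963333
Series (A, B, and [0.963333]): 0.730519 × 0.993998 × 0.963333 = 0.699509
Series (F and G): 0.887985 × 0.972972 = 0.863985
Parallel ([0.699509], E, and [0.863985]): 1 − (1 − 0.699509)(1 − 0.961943)(1 − 0.863985) = 0.9984

0.9984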